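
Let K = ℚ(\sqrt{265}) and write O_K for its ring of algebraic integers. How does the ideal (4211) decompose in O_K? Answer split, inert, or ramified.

265 mod 4 = 1, hence disc K = 265 and O_K = ℤ[(1+√265)/2].
disc(K) = 265 is not divisible by 4211; 4211 is unramified.
(265/4211) = 265^2105 mod 4211 = 1, giving Legendre symbol 1.
d is a quadratic residue mod p, hence 4211 splits in O_K.

splits completely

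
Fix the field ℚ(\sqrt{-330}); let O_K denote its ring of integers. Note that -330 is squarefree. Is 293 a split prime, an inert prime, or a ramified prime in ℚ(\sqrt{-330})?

split — (293) = 𝔭₁𝔭₂ with 𝔭₁ ≠ 𝔭₂

-330 mod 4 = 2, hence disc K = 4·(-330) = -1320 and O_K = ℤ[√-330].
disc(K) = -1320 is not divisible by 293; 293 is unramified.
Compute (-330/293) via Euler: 256^((293-1)/2) mod 293 = 1, so (-330/293) = 1.
(-330/293) = 1, so 293 splits.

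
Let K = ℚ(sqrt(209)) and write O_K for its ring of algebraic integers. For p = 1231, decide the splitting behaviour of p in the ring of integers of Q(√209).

Since 209 ≡ 1 mod 4, the ring of integers is ℤ[(1+√209)/2] with discriminant 209.
disc(K) = 209 is not divisible by 1231; 1231 is unramified.
Compute (209/1231) via Euler: 209^((1231-1)/2) mod 1231 = 1, so (209/1231) = 1.
d is a quadratic residue mod p, hence 1231 splits in O_K.

p splits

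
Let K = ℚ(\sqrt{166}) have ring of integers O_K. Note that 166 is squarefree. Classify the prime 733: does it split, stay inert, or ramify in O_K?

d = 166 ≡ 2 (mod 4), so O_K = ℤ[√166] and disc(K) = 4d = 664.
Since gcd(733, 664) = 1 the prime 733 does not ramify.
Legendre symbol by Euler's criterion: (166/733) ≡ 166^366 ≡ 732 (mod 733), i.e. (166/733) = -1.
(166/733) = -1, so 733 is inert.

remains prime (inert)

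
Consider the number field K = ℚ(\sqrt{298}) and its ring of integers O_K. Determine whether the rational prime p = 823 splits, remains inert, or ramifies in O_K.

823 remains inert

Since 298 ≢ 1 mod 4, the ring of integers is ℤ[√298] with discriminant 4·298 = 1192.
disc(K) = 1192 is not divisible by 823; 823 is unramified.
Euler's criterion: 298^411 mod 823 = 822. Thus (298|823) = -1.
(298/823) = -1, so 823 is inert.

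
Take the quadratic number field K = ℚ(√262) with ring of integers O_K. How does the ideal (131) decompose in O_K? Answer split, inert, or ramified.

ramified — (131) = 𝔭²

d = 262 ≡ 2 (mod 4), so O_K = ℤ[√262] and disc(K) = 4d = 1048.
disc(K) = 1048 = 131·8, so p = 131 is ramified.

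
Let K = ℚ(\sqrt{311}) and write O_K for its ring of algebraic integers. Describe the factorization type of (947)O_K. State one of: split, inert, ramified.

947 remains inert

311 mod 4 = 3, hence disc K = 4·311 = 1244 and O_K = ℤ[√311].
disc(K) = 1244 is not divisible by 947; 947 is unramified.
(311/947) = 311^473 mod 947 = 946, giving Legendre symbol -1.
d is a non-residue mod p, hence 947 remains inert in O_K.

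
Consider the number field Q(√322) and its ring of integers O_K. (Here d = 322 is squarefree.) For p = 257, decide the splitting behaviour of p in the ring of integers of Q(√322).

Since 322 ≢ 1 mod 4, the ring of integers is ℤ[√322] with discriminant 4·322 = 1288.
disc(K) = 1288 is not divisible by 257; 257 is unramified.
Euler's criterion: 322^128 mod 257 = 256. Thus (322|257) = -1.
Legendre symbol -1 ⇒ 257 is inert.

remains prime (inert)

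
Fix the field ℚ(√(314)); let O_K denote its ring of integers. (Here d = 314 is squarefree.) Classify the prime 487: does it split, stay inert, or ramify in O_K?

split

Since 314 ≢ 1 mod 4, the ring of integers is ℤ[√314] with discriminant 4·314 = 1256.
disc(K) = 1256 is not divisible by 487; 487 is unramified.
Legendre symbol by Euler's criterion: (314/487) ≡ 314^243 ≡ 1 (mod 487), i.e. (314/487) = 1.
(314/487) = 1, so 487 splits.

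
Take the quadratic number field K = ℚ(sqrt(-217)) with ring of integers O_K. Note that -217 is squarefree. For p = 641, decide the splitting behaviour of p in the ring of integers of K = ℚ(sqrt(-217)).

inert

d = -217 ≡ 3 (mod 4), so O_K = ℤ[√-217] and disc(K) = 4d = -868.
Since gcd(641, -868) = 1 the prime 641 does not ramify.
Euler's criterion: (-217)^320 mod 641 = 640. Thus (-217|641) = -1.
(-217/641) = -1, so 641 is inert.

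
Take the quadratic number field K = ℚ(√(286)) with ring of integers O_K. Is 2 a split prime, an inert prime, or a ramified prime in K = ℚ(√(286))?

ramified

d = 286 ≡ 2 (mod 4), so O_K = ℤ[√286] and disc(K) = 4d = 1144.
2 divides disc(K) = 1144, so 2 ramifies.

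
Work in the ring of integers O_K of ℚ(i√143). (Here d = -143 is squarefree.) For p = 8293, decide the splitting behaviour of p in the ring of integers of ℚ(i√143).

-143 mod 4 = 1, hence disc K = -143 and O_K = ℤ[(1+√-143)/2].
8293 ∤ -143, so 8293 is unramified.
Euler's criterion: (-143)^4146 mod 8293 = 8292. Thus (-143|8293) = -1.
Legendre symbol -1 ⇒ 8293 is inert.

p is inert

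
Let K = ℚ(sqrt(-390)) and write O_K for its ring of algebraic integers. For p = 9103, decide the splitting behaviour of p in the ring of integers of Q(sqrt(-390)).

d = -390 ≡ 2 (mod 4), so O_K = ℤ[√-390] and disc(K) = 4d = -1560.
9103 ∤ -1560, so 9103 is unramified.
(-390/9103) = 8713^4551 mod 9103 = 9102, giving Legendre symbol -1.
Legendre symbol -1 ⇒ 9103 is inert.

p is inert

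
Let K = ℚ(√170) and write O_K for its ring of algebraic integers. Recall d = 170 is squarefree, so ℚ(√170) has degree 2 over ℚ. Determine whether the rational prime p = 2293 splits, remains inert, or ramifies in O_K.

Since 170 ≢ 1 mod 4, the ring of integers is ℤ[√170] with discriminant 4·170 = 680.
2293 ∤ 680, so 2293 is unramified.
Compute (170/2293) via Euler: 170^((2293-1)/2) mod 2293 = 1, so (170/2293) = 1.
Legendre symbol 1 ⇒ 2293 is split.

split — (2293) = 𝔭₁𝔭₂ with 𝔭₁ ≠ 𝔭₂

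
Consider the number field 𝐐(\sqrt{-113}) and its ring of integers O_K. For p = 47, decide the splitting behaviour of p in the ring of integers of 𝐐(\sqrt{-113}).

47 splits in O_K

Since -113 ≢ 1 mod 4, the ring of integers is ℤ[√-113] with discriminant 4·(-113) = -452.
Since gcd(47, -452) = 1 the prime 47 does not ramify.
(-113/47) = 28^23 mod 47 = 1, giving Legendre symbol 1.
d is a quadratic residue mod p, hence 47 splits in O_K.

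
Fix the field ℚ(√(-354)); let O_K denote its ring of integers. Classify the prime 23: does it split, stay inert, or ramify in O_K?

p is inert

-354 mod 4 = 2, hence disc K = 4·(-354) = -1416 and O_K = ℤ[√-354].
Since gcd(23, -1416) = 1 the prime 23 does not ramify.
(-354/23) = 14^11 mod 23 = 22, giving Legendre symbol -1.
(-354/23) = -1, so 23 is inert.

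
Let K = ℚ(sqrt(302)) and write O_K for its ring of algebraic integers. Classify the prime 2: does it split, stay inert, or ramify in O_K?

2 is ramified

302 mod 4 = 2, hence disc K = 4·302 = 1208 and O_K = ℤ[√302].
2 divides disc(K) = 1208, so 2 ramifies.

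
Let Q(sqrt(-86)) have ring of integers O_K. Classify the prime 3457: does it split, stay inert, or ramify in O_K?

Since -86 ≢ 1 mod 4, the ring of integers is ℤ[√-86] with discriminant 4·(-86) = -344.
disc(K) = -344 is not divisible by 3457; 3457 is unramified.
Legendre symbol by Euler's criterion: (-86/3457) ≡ (-86)^1728 ≡ 1 (mod 3457), i.e. (-86/3457) = 1.
(-86/3457) = 1, so 3457 splits.

split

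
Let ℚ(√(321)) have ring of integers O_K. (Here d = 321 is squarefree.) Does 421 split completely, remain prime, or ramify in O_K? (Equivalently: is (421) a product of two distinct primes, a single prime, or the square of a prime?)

split

Since 321 ≡ 1 mod 4, the ring of integers is ℤ[(1+√321)/2] with discriminant 321.
Since gcd(421, 321) = 1 the prime 421 does not ramify.
Compute (321/421) via Euler: 321^((421-1)/2) mod 421 = 1, so (321/421) = 1.
Legendre symbol 1 ⇒ 421 is split.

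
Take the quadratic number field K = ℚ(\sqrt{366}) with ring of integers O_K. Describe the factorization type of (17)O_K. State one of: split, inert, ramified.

Since 366 ≢ 1 mod 4, the ring of integers is ℤ[√366] with discriminant 4·366 = 1464.
17 ∤ 1464, so 17 is unramified.
Legendre symbol by Euler's criterion: (366/17) ≡ 366^8 ≡ 1 (mod 17), i.e. (366/17) = 1.
d is a quadratic residue mod p, hence 17 splits in O_K.

17 splits in O_K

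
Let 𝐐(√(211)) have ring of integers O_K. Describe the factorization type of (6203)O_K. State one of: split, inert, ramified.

Since 211 ≢ 1 mod 4, the ring of integers is ℤ[√211] with discriminant 4·211 = 844.
Since gcd(6203, 844) = 1 the prime 6203 does not ramify.
Euler's criterion: 211^3101 mod 6203 = 6202. Thus (211|6203) = -1.
(211/6203) = -1, so 6203 is inert.

inert — (6203) stays prime in O_K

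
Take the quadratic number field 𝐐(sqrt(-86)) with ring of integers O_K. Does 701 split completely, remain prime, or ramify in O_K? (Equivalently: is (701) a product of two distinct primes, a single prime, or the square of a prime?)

d = -86 ≡ 2 (mod 4), so O_K = ℤ[√-86] and disc(K) = 4d = -344.
Since gcd(701, -344) = 1 the prime 701 does not ramify.
Compute (-86/701) via Euler: 615^((701-1)/2) mod 701 = 700, so (-86/701) = -1.
(-86/701) = -1, so 701 is inert.

p is inert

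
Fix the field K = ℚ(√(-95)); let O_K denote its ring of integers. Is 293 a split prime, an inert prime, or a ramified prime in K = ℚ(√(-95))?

p splits

-95 mod 4 = 1, hence disc K = -95 and O_K = ℤ[(1+√-95)/2].
disc(K) = -95 is not divisible by 293; 293 is unramified.
(-95/293) = 198^146 mod 293 = 1, giving Legendre symbol 1.
d is a quadratic residue mod p, hence 293 splits in O_K.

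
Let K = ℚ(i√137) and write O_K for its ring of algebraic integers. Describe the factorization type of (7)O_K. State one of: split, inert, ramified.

inert — (7) stays prime in O_K

d = -137 ≡ 3 (mod 4), so O_K = ℤ[√-137] and disc(K) = 4d = -548.
disc(K) = -548 is not divisible by 7; 7 is unramified.
(-137/7) = 3^3 mod 7 = 6, giving Legendre symbol -1.
(-137/7) = -1, so 7 is inert.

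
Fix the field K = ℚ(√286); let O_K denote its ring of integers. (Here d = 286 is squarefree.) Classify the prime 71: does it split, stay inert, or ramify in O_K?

d = 286 ≡ 2 (mod 4), so O_K = ℤ[√286] and disc(K) = 4d = 1144.
disc(K) = 1144 is not divisible by 71; 71 is unramified.
Legendre symbol by Euler's criterion: (286/71) ≡ 286^35 ≡ 1 (mod 71), i.e. (286/71) = 1.
d is a quadratic residue mod p, hence 71 splits in O_K.

split — (71) = 𝔭₁𝔭₂ with 𝔭₁ ≠ 𝔭₂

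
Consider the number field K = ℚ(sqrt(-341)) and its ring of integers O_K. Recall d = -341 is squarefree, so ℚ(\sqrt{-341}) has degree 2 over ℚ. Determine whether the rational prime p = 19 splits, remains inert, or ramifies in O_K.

d = -341 ≡ 3 (mod 4), so O_K = ℤ[√-341] and disc(K) = 4d = -1364.
disc(K) = -1364 is not divisible by 19; 19 is unramified.
(-341/19) = 1^9 mod 19 = 1, giving Legendre symbol 1.
d is a quadratic residue mod p, hence 19 splits in O_K.

p splits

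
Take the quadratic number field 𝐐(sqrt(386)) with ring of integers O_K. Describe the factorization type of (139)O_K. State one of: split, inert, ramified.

386 mod 4 = 2, hence disc K = 4·386 = 1544 and O_K = ℤ[√386].
139 ∤ 1544, so 139 is unramified.
Euler's criterion: 386^69 mod 139 = 138. Thus (386|139) = -1.
(386/139) = -1, so 139 is inert.

p is inert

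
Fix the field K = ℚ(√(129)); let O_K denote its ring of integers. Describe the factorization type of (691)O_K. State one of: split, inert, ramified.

Since 129 ≡ 1 mod 4, the ring of integers is ℤ[(1+√129)/2] with discriminant 129.
disc(K) = 129 is not divisible by 691; 691 is unramified.
Compute (129/691) via Euler: 129^((691-1)/2) mod 691 = 690, so (129/691) = -1.
(129/691) = -1, so 691 is inert.

p is inert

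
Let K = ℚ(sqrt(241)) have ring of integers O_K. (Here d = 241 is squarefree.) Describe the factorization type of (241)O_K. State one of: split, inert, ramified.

241 is ramified

d = 241 ≡ 1 (mod 4), so O_K = ℤ[(1+√241)/2] and disc(K) = d = 241.
241 divides disc(K) = 241, so 241 ramifies.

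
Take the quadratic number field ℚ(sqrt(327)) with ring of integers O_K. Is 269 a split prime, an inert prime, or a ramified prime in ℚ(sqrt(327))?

Since 327 ≢ 1 mod 4, the ring of integers is ℤ[√327] with discriminant 4·327 = 1308.
disc(K) = 1308 is not divisible by 269; 269 is unramified.
Legendre symbol by Euler's criterion: (327/269) ≡ 327^134 ≡ 1 (mod 269), i.e. (327/269) = 1.
(327/269) = 1, so 269 splits.

p splits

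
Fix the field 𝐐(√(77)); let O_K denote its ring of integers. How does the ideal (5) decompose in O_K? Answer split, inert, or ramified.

inert — (5) stays prime in O_K

Since 77 ≡ 1 mod 4, the ring of integers is ℤ[(1+√77)/2] with discriminant 77.
5 ∤ 77, so 5 is unramified.
Euler's criterion: 77^2 mod 5 = 4. Thus (77|5) = -1.
(77/5) = -1, so 5 is inert.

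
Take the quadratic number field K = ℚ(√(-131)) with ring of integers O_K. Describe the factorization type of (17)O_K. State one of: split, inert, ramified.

-131 mod 4 = 1, hence disc K = -131 and O_K = ℤ[(1+√-131)/2].
Since gcd(17, -131) = 1 the prime 17 does not ramify.
(-131/17) = 5^8 mod 17 = 16, giving Legendre symbol -1.
Legendre symbol -1 ⇒ 17 is inert.

inert — (17) stays prime in O_K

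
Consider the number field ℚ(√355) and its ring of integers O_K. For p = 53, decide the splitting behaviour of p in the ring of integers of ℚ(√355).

53 splits in O_K

d = 355 ≡ 3 (mod 4), so O_K = ℤ[√355] and disc(K) = 4d = 1420.
Since gcd(53, 1420) = 1 the prime 53 does not ramify.
Euler's criterion: 355^26 mod 53 = 1. Thus (355|53) = 1.
d is a quadratic residue mod p, hence 53 splits in O_K.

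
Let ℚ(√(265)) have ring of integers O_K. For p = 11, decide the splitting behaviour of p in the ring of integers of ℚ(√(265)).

265 mod 4 = 1, hence disc K = 265 and O_K = ℤ[(1+√265)/2].
disc(K) = 265 is not divisible by 11; 11 is unramified.
Euler's criterion: 265^5 mod 11 = 1. Thus (265|11) = 1.
Legendre symbol 1 ⇒ 11 is split.

split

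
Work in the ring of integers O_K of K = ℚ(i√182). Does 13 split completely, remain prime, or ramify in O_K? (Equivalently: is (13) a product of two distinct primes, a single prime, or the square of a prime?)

ramifies in O_K

Since -182 ≢ 1 mod 4, the ring of integers is ℤ[√-182] with discriminant 4·(-182) = -728.
Ramification test: 13 | -728. The prime 13 ramifies in K.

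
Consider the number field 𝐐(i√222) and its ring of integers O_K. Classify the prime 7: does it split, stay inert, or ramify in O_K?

d = -222 ≡ 2 (mod 4), so O_K = ℤ[√-222] and disc(K) = 4d = -888.
Since gcd(7, -888) = 1 the prime 7 does not ramify.
(-222/7) = 2^3 mod 7 = 1, giving Legendre symbol 1.
d is a quadratic residue mod p, hence 7 splits in O_K.

split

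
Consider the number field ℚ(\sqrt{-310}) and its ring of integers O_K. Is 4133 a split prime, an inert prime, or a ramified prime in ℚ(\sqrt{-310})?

4133 splits in O_K

Since -310 ≢ 1 mod 4, the ring of integers is ℤ[√-310] with discriminant 4·(-310) = -1240.
4133 ∤ -1240, so 4133 is unramified.
Euler's criterion: (-310)^2066 mod 4133 = 1. Thus (-310|4133) = 1.
d is a quadratic residue mod p, hence 4133 splits in O_K.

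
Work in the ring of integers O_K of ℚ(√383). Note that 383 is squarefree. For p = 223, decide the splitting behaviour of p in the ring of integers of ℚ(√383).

p is inert

d = 383 ≡ 3 (mod 4), so O_K = ℤ[√383] and disc(K) = 4d = 1532.
Since gcd(223, 1532) = 1 the prime 223 does not ramify.
Euler's criterion: 383^111 mod 223 = 222. Thus (383|223) = -1.
(383/223) = -1, so 223 is inert.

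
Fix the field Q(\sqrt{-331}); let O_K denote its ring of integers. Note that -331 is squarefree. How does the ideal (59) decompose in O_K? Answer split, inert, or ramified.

d = -331 ≡ 1 (mod 4), so O_K = ℤ[(1+√-331)/2] and disc(K) = d = -331.
59 ∤ -331, so 59 is unramified.
Euler's criterion: (-331)^29 mod 59 = 58. Thus (-331|59) = -1.
d is a non-residue mod p, hence 59 remains inert in O_K.

59 remains inert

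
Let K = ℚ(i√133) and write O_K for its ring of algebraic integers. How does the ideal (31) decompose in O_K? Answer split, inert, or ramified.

remains prime (inert)

-133 mod 4 = 3, hence disc K = 4·(-133) = -532 and O_K = ℤ[√-133].
Since gcd(31, -532) = 1 the prime 31 does not ramify.
Compute (-133/31) via Euler: 22^((31-1)/2) mod 31 = 30, so (-133/31) = -1.
(-133/31) = -1, so 31 is inert.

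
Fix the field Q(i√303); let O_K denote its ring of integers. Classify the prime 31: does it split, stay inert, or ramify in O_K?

p splits

Since -303 ≡ 1 mod 4, the ring of integers is ℤ[(1+√-303)/2] with discriminant -303.
disc(K) = -303 is not divisible by 31; 31 is unramified.
Euler's criterion: (-303)^15 mod 31 = 1. Thus (-303|31) = 1.
(-303/31) = 1, so 31 splits.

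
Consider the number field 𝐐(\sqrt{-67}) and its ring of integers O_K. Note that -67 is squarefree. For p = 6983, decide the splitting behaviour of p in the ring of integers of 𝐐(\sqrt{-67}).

p splits

d = -67 ≡ 1 (mod 4), so O_K = ℤ[(1+√-67)/2] and disc(K) = d = -67.
disc(K) = -67 is not divisible by 6983; 6983 is unramified.
(-67/6983) = 6916^3491 mod 6983 = 1, giving Legendre symbol 1.
Legendre symbol 1 ⇒ 6983 is split.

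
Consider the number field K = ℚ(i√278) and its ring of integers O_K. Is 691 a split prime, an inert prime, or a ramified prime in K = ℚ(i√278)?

split

Since -278 ≢ 1 mod 4, the ring of integers is ℤ[√-278] with discriminant 4·(-278) = -1112.
691 ∤ -1112, so 691 is unramified.
Legendre symbol by Euler's criterion: (-278/691) ≡ (-278)^345 ≡ 1 (mod 691), i.e. (-278/691) = 1.
d is a quadratic residue mod p, hence 691 splits in O_K.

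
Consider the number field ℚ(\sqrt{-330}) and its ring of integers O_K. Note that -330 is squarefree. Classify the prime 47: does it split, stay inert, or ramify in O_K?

inert — (47) stays prime in O_K

-330 mod 4 = 2, hence disc K = 4·(-330) = -1320 and O_K = ℤ[√-330].
Since gcd(47, -1320) = 1 the prime 47 does not ramify.
Euler's criterion: (-330)^23 mod 47 = 46. Thus (-330|47) = -1.
Legendre symbol -1 ⇒ 47 is inert.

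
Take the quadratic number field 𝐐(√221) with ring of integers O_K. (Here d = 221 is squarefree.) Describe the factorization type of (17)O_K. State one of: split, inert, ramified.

d = 221 ≡ 1 (mod 4), so O_K = ℤ[(1+√221)/2] and disc(K) = d = 221.
Ramification test: 17 | 221. The prime 17 ramifies in K.

ramified — (17) = 𝔭²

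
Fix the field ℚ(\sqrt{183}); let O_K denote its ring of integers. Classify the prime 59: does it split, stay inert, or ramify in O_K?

d = 183 ≡ 3 (mod 4), so O_K = ℤ[√183] and disc(K) = 4d = 732.
disc(K) = 732 is not divisible by 59; 59 is unramified.
Legendre symbol by Euler's criterion: (183/59) ≡ 183^29 ≡ 58 (mod 59), i.e. (183/59) = -1.
d is a non-residue mod p, hence 59 remains inert in O_K.

p is inert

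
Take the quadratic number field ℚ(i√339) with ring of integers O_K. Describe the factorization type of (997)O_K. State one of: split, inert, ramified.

inert

-339 mod 4 = 1, hence disc K = -339 and O_K = ℤ[(1+√-339)/2].
Since gcd(997, -339) = 1 the prime 997 does not ramify.
Euler's criterion: (-339)^498 mod 997 = 996. Thus (-339|997) = -1.
(-339/997) = -1, so 997 is inert.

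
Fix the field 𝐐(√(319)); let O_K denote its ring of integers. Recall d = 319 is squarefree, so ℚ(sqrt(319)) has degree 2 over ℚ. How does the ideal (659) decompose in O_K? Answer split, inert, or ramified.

Since 319 ≢ 1 mod 4, the ring of integers is ℤ[√319] with discriminant 4·319 = 1276.
Since gcd(659, 1276) = 1 the prime 659 does not ramify.
Legendre symbol by Euler's criterion: (319/659) ≡ 319^329 ≡ 658 (mod 659), i.e. (319/659) = -1.
(319/659) = -1, so 659 is inert.

659 remains inert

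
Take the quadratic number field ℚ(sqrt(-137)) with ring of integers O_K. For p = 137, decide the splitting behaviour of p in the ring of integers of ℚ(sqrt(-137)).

Since -137 ≢ 1 mod 4, the ring of integers is ℤ[√-137] with discriminant 4·(-137) = -548.
Ramification test: 137 | -548. The prime 137 ramifies in K.

p ramifies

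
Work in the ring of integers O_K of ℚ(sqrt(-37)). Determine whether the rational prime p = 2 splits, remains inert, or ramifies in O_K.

2 is ramified

-37 mod 4 = 3, hence disc K = 4·(-37) = -148 and O_K = ℤ[√-37].
Ramification test: 2 | -148. The prime 2 ramifies in K.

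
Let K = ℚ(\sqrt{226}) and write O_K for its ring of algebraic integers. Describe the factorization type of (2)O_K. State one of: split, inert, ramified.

Since 226 ≢ 1 mod 4, the ring of integers is ℤ[√226] with discriminant 4·226 = 904.
Ramification test: 2 | 904. The prime 2 ramifies in K.

ramified — (2) = 𝔭²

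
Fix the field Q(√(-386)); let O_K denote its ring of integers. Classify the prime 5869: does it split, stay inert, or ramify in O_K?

p splits

-386 mod 4 = 2, hence disc K = 4·(-386) = -1544 and O_K = ℤ[√-386].
disc(K) = -1544 is not divisible by 5869; 5869 is unramified.
Legendre symbol by Euler's criterion: (-386/5869) ≡ (-386)^2934 ≡ 1 (mod 5869), i.e. (-386/5869) = 1.
d is a quadratic residue mod p, hence 5869 splits in O_K.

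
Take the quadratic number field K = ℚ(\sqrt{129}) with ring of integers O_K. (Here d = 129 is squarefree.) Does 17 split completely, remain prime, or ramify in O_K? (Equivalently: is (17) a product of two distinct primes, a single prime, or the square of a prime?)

Since 129 ≡ 1 mod 4, the ring of integers is ℤ[(1+√129)/2] with discriminant 129.
disc(K) = 129 is not divisible by 17; 17 is unramified.
Legendre symbol by Euler's criterion: (129/17) ≡ 129^8 ≡ 16 (mod 17), i.e. (129/17) = -1.
d is a non-residue mod p, hence 17 remains inert in O_K.

remains prime (inert)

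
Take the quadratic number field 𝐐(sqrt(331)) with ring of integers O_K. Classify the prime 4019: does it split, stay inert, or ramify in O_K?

splits completely

d = 331 ≡ 3 (mod 4), so O_K = ℤ[√331] and disc(K) = 4d = 1324.
disc(K) = 1324 is not divisible by 4019; 4019 is unramified.
Legendre symbol by Euler's criterion: (331/4019) ≡ 331^2009 ≡ 1 (mod 4019), i.e. (331/4019) = 1.
(331/4019) = 1, so 4019 splits.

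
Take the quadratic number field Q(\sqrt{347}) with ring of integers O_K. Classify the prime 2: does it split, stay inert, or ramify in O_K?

p ramifies

d = 347 ≡ 3 (mod 4), so O_K = ℤ[√347] and disc(K) = 4d = 1388.
2 divides disc(K) = 1388, so 2 ramifies.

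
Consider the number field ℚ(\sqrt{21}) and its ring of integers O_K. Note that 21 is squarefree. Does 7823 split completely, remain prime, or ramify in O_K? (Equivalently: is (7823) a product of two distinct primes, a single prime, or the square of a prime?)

21 mod 4 = 1, hence disc K = 21 and O_K = ℤ[(1+√21)/2].
7823 ∤ 21, so 7823 is unramified.
Euler's criterion: 21^3911 mod 7823 = 7822. Thus (21|7823) = -1.
d is a non-residue mod p, hence 7823 remains inert in O_K.

p is inert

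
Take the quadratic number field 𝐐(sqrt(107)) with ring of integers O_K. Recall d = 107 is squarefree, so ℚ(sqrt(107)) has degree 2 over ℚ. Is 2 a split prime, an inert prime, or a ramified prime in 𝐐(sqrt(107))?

d = 107 ≡ 3 (mod 4), so O_K = ℤ[√107] and disc(K) = 4d = 428.
Ramification test: 2 | 428. The prime 2 ramifies in K.

p ramifies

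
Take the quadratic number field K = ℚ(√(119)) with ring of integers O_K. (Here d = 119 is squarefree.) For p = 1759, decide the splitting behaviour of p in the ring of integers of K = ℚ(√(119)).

inert

119 mod 4 = 3, hence disc K = 4·119 = 476 and O_K = ℤ[√119].
1759 ∤ 476, so 1759 is unramified.
Compute (119/1759) via Euler: 119^((1759-1)/2) mod 1759 = 1758, so (119/1759) = -1.
d is a non-residue mod p, hence 1759 remains inert in O_K.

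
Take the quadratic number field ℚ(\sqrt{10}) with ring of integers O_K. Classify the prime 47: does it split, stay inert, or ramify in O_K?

p is inert

d = 10 ≡ 2 (mod 4), so O_K = ℤ[√10] and disc(K) = 4d = 40.
disc(K) = 40 is not divisible by 47; 47 is unramified.
Legendre symbol by Euler's criterion: (10/47) ≡ 10^23 ≡ 46 (mod 47), i.e. (10/47) = -1.
(10/47) = -1, so 47 is inert.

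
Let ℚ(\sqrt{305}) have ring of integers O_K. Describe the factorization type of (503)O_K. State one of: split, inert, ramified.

inert — (503) stays prime in O_K

d = 305 ≡ 1 (mod 4), so O_K = ℤ[(1+√305)/2] and disc(K) = d = 305.
Since gcd(503, 305) = 1 the prime 503 does not ramify.
Euler's criterion: 305^251 mod 503 = 502. Thus (305|503) = -1.
d is a non-residue mod p, hence 503 remains inert in O_K.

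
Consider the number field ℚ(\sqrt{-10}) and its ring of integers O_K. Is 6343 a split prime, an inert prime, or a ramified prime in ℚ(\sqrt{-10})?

split — (6343) = 𝔭₁𝔭₂ with 𝔭₁ ≠ 𝔭₂

Since -10 ≢ 1 mod 4, the ring of integers is ℤ[√-10] with discriminant 4·(-10) = -40.
6343 ∤ -40, so 6343 is unramified.
Euler's criterion: (-10)^3171 mod 6343 = 1. Thus (-10|6343) = 1.
Legendre symbol 1 ⇒ 6343 is split.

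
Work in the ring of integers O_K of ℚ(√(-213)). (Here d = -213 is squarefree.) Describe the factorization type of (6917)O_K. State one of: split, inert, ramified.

Since -213 ≢ 1 mod 4, the ring of integers is ℤ[√-213] with discriminant 4·(-213) = -852.
6917 ∤ -852, so 6917 is unramified.
Compute (-213/6917) via Euler: 6704^((6917-1)/2) mod 6917 = 6916, so (-213/6917) = -1.
d is a non-residue mod p, hence 6917 remains inert in O_K.

6917 remains inert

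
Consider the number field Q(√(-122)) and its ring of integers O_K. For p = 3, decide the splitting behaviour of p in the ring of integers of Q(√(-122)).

d = -122 ≡ 2 (mod 4), so O_K = ℤ[√-122] and disc(K) = 4d = -488.
Since gcd(3, -488) = 1 the prime 3 does not ramify.
Legendre symbol by Euler's criterion: (-122/3) ≡ (-122)^1 ≡ 1 (mod 3), i.e. (-122/3) = 1.
d is a quadratic residue mod p, hence 3 splits in O_K.

split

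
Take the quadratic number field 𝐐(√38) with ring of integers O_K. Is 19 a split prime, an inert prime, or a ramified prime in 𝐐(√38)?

d = 38 ≡ 2 (mod 4), so O_K = ℤ[√38] and disc(K) = 4d = 152.
Ramification test: 19 | 152. The prime 19 ramifies in K.

ramified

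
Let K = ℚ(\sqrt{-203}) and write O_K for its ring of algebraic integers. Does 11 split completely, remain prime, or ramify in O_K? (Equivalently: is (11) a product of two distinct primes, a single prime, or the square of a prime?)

Since -203 ≡ 1 mod 4, the ring of integers is ℤ[(1+√-203)/2] with discriminant -203.
11 ∤ -203, so 11 is unramified.
Euler's criterion: (-203)^5 mod 11 = 10. Thus (-203|11) = -1.
Legendre symbol -1 ⇒ 11 is inert.

p is inert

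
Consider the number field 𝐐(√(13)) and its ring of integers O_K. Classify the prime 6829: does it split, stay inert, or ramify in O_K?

split

d = 13 ≡ 1 (mod 4), so O_K = ℤ[(1+√13)/2] and disc(K) = d = 13.
6829 ∤ 13, so 6829 is unramified.
Euler's criterion: 13^3414 mod 6829 = 1. Thus (13|6829) = 1.
d is a quadratic residue mod p, hence 6829 splits in O_K.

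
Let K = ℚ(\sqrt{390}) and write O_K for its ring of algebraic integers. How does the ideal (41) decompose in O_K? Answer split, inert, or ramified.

split

Since 390 ≢ 1 mod 4, the ring of integers is ℤ[√390] with discriminant 4·390 = 1560.
Since gcd(41, 1560) = 1 the prime 41 does not ramify.
Compute (390/41) via Euler: 21^((41-1)/2) mod 41 = 1, so (390/41) = 1.
d is a quadratic residue mod p, hence 41 splits in O_K.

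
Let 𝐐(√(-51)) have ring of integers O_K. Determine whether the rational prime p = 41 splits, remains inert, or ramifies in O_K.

split — (41) = 𝔭₁𝔭₂ with 𝔭₁ ≠ 𝔭₂

d = -51 ≡ 1 (mod 4), so O_K = ℤ[(1+√-51)/2] and disc(K) = d = -51.
41 ∤ -51, so 41 is unramified.
Compute (-51/41) via Euler: 31^((41-1)/2) mod 41 = 1, so (-51/41) = 1.
(-51/41) = 1, so 41 splits.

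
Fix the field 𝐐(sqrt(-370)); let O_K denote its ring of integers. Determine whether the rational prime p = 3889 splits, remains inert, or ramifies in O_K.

-370 mod 4 = 2, hence disc K = 4·(-370) = -1480 and O_K = ℤ[√-370].
disc(K) = -1480 is not divisible by 3889; 3889 is unramified.
Euler's criterion: (-370)^1944 mod 3889 = 1. Thus (-370|3889) = 1.
Legendre symbol 1 ⇒ 3889 is split.

splits completely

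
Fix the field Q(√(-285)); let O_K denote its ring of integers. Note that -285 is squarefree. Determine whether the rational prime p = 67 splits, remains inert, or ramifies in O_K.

Since -285 ≢ 1 mod 4, the ring of integers is ℤ[√-285] with discriminant 4·(-285) = -1140.
disc(K) = -1140 is not divisible by 67; 67 is unramified.
Legendre symbol by Euler's criterion: (-285/67) ≡ (-285)^33 ≡ 66 (mod 67), i.e. (-285/67) = -1.
(-285/67) = -1, so 67 is inert.

p is inert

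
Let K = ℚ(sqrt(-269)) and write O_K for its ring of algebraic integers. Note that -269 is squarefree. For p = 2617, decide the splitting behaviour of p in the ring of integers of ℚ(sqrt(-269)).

split — (2617) = 𝔭₁𝔭₂ with 𝔭₁ ≠ 𝔭₂

d = -269 ≡ 3 (mod 4), so O_K = ℤ[√-269] and disc(K) = 4d = -1076.
2617 ∤ -1076, so 2617 is unramified.
Euler's criterion: (-269)^1308 mod 2617 = 1. Thus (-269|2617) = 1.
d is a quadratic residue mod p, hence 2617 splits in O_K.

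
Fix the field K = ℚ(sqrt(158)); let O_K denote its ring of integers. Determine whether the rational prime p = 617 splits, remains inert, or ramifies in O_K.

Since 158 ≢ 1 mod 4, the ring of integers is ℤ[√158] with discriminant 4·158 = 632.
617 ∤ 632, so 617 is unramified.
(158/617) = 158^308 mod 617 = 1, giving Legendre symbol 1.
Legendre symbol 1 ⇒ 617 is split.

617 splits in O_K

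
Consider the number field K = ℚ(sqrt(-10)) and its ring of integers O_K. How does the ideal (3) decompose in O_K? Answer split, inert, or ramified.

Since -10 ≢ 1 mod 4, the ring of integers is ℤ[√-10] with discriminant 4·(-10) = -40.
disc(K) = -40 is not divisible by 3; 3 is unramified.
Legendre symbol by Euler's criterion: (-10/3) ≡ (-10)^1 ≡ 2 (mod 3), i.e. (-10/3) = -1.
(-10/3) = -1, so 3 is inert.

3 remains inert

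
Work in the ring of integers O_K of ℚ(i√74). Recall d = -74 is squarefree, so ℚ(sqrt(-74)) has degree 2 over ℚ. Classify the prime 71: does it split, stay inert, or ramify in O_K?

Since -74 ≢ 1 mod 4, the ring of integers is ℤ[√-74] with discriminant 4·(-74) = -296.
Since gcd(71, -296) = 1 the prime 71 does not ramify.
Compute (-74/71) via Euler: 68^((71-1)/2) mod 71 = 70, so (-74/71) = -1.
d is a non-residue mod p, hence 71 remains inert in O_K.

inert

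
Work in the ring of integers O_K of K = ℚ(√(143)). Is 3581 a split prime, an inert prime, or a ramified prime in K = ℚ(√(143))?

split

d = 143 ≡ 3 (mod 4), so O_K = ℤ[√143] and disc(K) = 4d = 572.
Since gcd(3581, 572) = 1 the prime 3581 does not ramify.
(143/3581) = 143^1790 mod 3581 = 1, giving Legendre symbol 1.
(143/3581) = 1, so 3581 splits.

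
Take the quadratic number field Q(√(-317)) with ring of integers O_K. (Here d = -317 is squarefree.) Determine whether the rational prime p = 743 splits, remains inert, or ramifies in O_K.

743 splits in O_K

Since -317 ≢ 1 mod 4, the ring of integers is ℤ[√-317] with discriminant 4·(-317) = -1268.
743 ∤ -1268, so 743 is unramified.
Legendre symbol by Euler's criterion: (-317/743) ≡ (-317)^371 ≡ 1 (mod 743), i.e. (-317/743) = 1.
Legendre symbol 1 ⇒ 743 is split.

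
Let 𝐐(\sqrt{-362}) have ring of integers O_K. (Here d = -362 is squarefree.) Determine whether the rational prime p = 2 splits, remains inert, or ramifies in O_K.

p ramifies

Since -362 ≢ 1 mod 4, the ring of integers is ℤ[√-362] with discriminant 4·(-362) = -1448.
disc(K) = -1448 = 2·(-724), so p = 2 is ramified.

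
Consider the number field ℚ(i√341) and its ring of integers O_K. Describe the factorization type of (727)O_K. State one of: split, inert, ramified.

remains prime (inert)

Since -341 ≢ 1 mod 4, the ring of integers is ℤ[√-341] with discriminant 4·(-341) = -1364.
disc(K) = -1364 is not divisible by 727; 727 is unramified.
(-341/727) = 386^363 mod 727 = 726, giving Legendre symbol -1.
(-341/727) = -1, so 727 is inert.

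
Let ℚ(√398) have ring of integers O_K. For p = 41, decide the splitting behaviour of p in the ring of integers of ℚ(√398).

Since 398 ≢ 1 mod 4, the ring of integers is ℤ[√398] with discriminant 4·398 = 1592.
disc(K) = 1592 is not divisible by 41; 41 is unramified.
Legendre symbol by Euler's criterion: (398/41) ≡ 398^20 ≡ 40 (mod 41), i.e. (398/41) = -1.
Legendre symbol -1 ⇒ 41 is inert.

p is inert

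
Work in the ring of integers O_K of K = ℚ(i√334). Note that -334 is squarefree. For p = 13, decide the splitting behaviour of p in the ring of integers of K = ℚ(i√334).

-334 mod 4 = 2, hence disc K = 4·(-334) = -1336 and O_K = ℤ[√-334].
Since gcd(13, -1336) = 1 the prime 13 does not ramify.
(-334/13) = 4^6 mod 13 = 1, giving Legendre symbol 1.
(-334/13) = 1, so 13 splits.

split — (13) = 𝔭₁𝔭₂ with 𝔭₁ ≠ 𝔭₂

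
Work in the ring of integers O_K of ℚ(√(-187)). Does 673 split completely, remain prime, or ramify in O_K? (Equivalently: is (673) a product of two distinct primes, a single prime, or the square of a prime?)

d = -187 ≡ 1 (mod 4), so O_K = ℤ[(1+√-187)/2] and disc(K) = d = -187.
Since gcd(673, -187) = 1 the prime 673 does not ramify.
Compute (-187/673) via Euler: 486^((673-1)/2) mod 673 = 1, so (-187/673) = 1.
d is a quadratic residue mod p, hence 673 splits in O_K.

splits completely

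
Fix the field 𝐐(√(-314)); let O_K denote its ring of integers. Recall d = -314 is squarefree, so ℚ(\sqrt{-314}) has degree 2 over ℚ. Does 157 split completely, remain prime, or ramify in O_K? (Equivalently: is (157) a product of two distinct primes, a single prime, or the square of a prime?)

p ramifies

Since -314 ≢ 1 mod 4, the ring of integers is ℤ[√-314] with discriminant 4·(-314) = -1256.
Ramification test: 157 | -1256. The prime 157 ramifies in K.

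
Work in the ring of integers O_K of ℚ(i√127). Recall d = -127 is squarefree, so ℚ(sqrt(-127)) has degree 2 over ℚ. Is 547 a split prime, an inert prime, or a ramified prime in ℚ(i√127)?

547 remains inert

-127 mod 4 = 1, hence disc K = -127 and O_K = ℤ[(1+√-127)/2].
Since gcd(547, -127) = 1 the prime 547 does not ramify.
Legendre symbol by Euler's criterion: (-127/547) ≡ (-127)^273 ≡ 546 (mod 547), i.e. (-127/547) = -1.
(-127/547) = -1, so 547 is inert.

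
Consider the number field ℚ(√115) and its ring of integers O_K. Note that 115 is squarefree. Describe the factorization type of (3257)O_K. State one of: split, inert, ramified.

split

d = 115 ≡ 3 (mod 4), so O_K = ℤ[√115] and disc(K) = 4d = 460.
disc(K) = 460 is not divisible by 3257; 3257 is unramified.
(115/3257) = 115^1628 mod 3257 = 1, giving Legendre symbol 1.
(115/3257) = 1, so 3257 splits.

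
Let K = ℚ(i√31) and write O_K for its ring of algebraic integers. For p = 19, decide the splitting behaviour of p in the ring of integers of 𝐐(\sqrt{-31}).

p splits

Since -31 ≡ 1 mod 4, the ring of integers is ℤ[(1+√-31)/2] with discriminant -31.
Since gcd(19, -31) = 1 the prime 19 does not ramify.
Compute (-31/19) via Euler: 7^((19-1)/2) mod 19 = 1, so (-31/19) = 1.
(-31/19) = 1, so 19 splits.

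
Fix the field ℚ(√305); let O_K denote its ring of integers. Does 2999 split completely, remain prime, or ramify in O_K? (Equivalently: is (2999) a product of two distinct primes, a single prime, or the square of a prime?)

remains prime (inert)

d = 305 ≡ 1 (mod 4), so O_K = ℤ[(1+√305)/2] and disc(K) = d = 305.
Since gcd(2999, 305) = 1 the prime 2999 does not ramify.
Euler's criterion: 305^1499 mod 2999 = 2998. Thus (305|2999) = -1.
d is a non-residue mod p, hence 2999 remains inert in O_K.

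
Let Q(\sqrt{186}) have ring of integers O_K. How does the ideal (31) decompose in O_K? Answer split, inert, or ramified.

ramified

186 mod 4 = 2, hence disc K = 4·186 = 744 and O_K = ℤ[√186].
disc(K) = 744 = 31·24, so p = 31 is ramified.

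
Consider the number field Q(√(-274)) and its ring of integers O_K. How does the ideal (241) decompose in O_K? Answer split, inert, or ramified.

inert — (241) stays prime in O_K

Since -274 ≢ 1 mod 4, the ring of integers is ℤ[√-274] with discriminant 4·(-274) = -1096.
disc(K) = -1096 is not divisible by 241; 241 is unramified.
(-274/241) = 208^120 mod 241 = 240, giving Legendre symbol -1.
(-274/241) = -1, so 241 is inert.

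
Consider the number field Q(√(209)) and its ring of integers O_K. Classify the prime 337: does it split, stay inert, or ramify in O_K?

d = 209 ≡ 1 (mod 4), so O_K = ℤ[(1+√209)/2] and disc(K) = d = 209.
disc(K) = 209 is not divisible by 337; 337 is unramified.
Euler's criterion: 209^168 mod 337 = 1. Thus (209|337) = 1.
d is a quadratic residue mod p, hence 337 splits in O_K.

splits completely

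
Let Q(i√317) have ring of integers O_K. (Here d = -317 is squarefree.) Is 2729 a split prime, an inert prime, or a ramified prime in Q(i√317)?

-317 mod 4 = 3, hence disc K = 4·(-317) = -1268 and O_K = ℤ[√-317].
disc(K) = -1268 is not divisible by 2729; 2729 is unramified.
(-317/2729) = 2412^1364 mod 2729 = 1, giving Legendre symbol 1.
Legendre symbol 1 ⇒ 2729 is split.

split — (2729) = 𝔭₁𝔭₂ with 𝔭₁ ≠ 𝔭₂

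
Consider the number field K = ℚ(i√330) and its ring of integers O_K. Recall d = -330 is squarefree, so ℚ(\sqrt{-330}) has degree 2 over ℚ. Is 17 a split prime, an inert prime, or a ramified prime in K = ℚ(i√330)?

remains prime (inert)

-330 mod 4 = 2, hence disc K = 4·(-330) = -1320 and O_K = ℤ[√-330].
Since gcd(17, -1320) = 1 the prime 17 does not ramify.
Compute (-330/17) via Euler: 10^((17-1)/2) mod 17 = 16, so (-330/17) = -1.
Legendre symbol -1 ⇒ 17 is inert.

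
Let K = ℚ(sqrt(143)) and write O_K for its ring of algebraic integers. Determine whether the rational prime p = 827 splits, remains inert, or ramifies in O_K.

Since 143 ≢ 1 mod 4, the ring of integers is ℤ[√143] with discriminant 4·143 = 572.
827 ∤ 572, so 827 is unramified.
(143/827) = 143^413 mod 827 = 826, giving Legendre symbol -1.
Legendre symbol -1 ⇒ 827 is inert.

inert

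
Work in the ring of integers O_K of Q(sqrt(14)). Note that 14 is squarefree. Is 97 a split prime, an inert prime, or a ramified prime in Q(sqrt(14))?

p is inert

Since 14 ≢ 1 mod 4, the ring of integers is ℤ[√14] with discriminant 4·14 = 56.
Since gcd(97, 56) = 1 the prime 97 does not ramify.
Euler's criterion: 14^48 mod 97 = 96. Thus (14|97) = -1.
(14/97) = -1, so 97 is inert.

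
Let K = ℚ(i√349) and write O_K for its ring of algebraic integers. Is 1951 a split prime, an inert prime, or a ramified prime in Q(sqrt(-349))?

Since -349 ≢ 1 mod 4, the ring of integers is ℤ[√-349] with discriminant 4·(-349) = -1396.
Since gcd(1951, -1396) = 1 the prime 1951 does not ramify.
Euler's criterion: (-349)^975 mod 1951 = 1950. Thus (-349|1951) = -1.
d is a non-residue mod p, hence 1951 remains inert in O_K.

remains prime (inert)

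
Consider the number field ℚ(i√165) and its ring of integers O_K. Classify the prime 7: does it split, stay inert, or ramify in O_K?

inert

Since -165 ≢ 1 mod 4, the ring of integers is ℤ[√-165] with discriminant 4·(-165) = -660.
disc(K) = -660 is not divisible by 7; 7 is unramified.
Euler's criterion: (-165)^3 mod 7 = 6. Thus (-165|7) = -1.
(-165/7) = -1, so 7 is inert.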